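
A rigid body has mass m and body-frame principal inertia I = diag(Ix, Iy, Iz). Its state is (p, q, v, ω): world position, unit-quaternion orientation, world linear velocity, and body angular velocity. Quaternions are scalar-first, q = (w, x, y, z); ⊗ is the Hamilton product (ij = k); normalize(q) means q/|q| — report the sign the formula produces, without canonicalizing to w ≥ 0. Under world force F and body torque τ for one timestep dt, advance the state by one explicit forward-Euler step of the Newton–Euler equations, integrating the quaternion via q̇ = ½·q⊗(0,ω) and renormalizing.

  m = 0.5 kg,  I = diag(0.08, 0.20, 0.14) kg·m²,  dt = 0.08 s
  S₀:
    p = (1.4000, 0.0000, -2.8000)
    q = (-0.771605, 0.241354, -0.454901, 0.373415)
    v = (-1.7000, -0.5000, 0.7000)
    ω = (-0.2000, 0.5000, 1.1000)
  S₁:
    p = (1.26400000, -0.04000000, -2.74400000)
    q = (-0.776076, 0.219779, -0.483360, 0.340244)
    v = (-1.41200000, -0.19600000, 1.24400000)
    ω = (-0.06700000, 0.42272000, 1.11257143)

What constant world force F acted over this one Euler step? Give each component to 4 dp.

Δv = v₁−v₀ = (0.28800000, 0.30400000, 0.54400000)
F = m·Δv/dt = (1.8000, 1.9000, 3.4000)

F = (1.8000, 1.9000, 3.4000)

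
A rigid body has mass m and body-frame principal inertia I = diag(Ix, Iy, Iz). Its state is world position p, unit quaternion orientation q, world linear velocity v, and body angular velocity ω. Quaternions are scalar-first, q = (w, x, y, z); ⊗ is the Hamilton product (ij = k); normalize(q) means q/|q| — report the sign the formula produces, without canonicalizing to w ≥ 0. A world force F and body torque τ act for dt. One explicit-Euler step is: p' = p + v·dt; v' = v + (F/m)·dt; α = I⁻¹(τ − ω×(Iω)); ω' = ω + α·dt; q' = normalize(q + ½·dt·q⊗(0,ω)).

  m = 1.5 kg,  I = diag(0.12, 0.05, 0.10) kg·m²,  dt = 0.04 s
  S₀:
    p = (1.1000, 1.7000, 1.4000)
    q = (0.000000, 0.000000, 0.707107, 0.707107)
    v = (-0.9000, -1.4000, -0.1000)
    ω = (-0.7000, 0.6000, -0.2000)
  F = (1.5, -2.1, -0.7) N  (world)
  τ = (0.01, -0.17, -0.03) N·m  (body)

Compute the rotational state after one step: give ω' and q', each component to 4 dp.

ω' = (-0.6947, 0.4618, -0.2238)
q' = (-0.0057, -0.0113, 0.6971, 0.7169)

precession coupling ω×(Iω) = (-0.0060, 0.0028, 0.0294)
α = I⁻¹(τ − ω×Iω) = (0.1333, -3.4560, -0.5940)
ω + α·dt = (-0.6947, 0.4618, -0.2238)
q⊗(0,ω) = (-0.2828428, -0.5656856, -0.4949749, 0.4949749)
q + ½dt·q⊗(0,ω), renormalized = (-0.0057, -0.0113, 0.6971, 0.7169)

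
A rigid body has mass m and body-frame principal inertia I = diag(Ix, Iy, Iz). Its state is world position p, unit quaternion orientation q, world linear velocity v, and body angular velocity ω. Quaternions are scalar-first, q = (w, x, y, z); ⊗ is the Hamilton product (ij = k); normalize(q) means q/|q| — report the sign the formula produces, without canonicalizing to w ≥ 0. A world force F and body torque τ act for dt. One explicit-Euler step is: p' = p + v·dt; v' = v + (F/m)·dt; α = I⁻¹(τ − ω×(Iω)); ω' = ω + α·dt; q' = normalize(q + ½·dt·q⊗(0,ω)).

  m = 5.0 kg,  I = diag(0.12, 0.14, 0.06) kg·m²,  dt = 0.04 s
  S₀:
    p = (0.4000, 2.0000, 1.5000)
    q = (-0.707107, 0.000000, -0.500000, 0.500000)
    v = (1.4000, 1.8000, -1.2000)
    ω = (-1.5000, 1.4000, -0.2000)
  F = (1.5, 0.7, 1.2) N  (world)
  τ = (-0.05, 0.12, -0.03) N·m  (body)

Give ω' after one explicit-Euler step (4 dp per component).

ω' = (-1.5241, 1.4291, -0.1920)

ω×(Iω) gyroscopic = (0.0224, 0.0180, -0.0420)
α = I⁻¹(τ − ω×Iω) = (-0.6033, 0.7286, 0.2000)
ω + α·dt = (-1.5241, 1.4291, -0.1920)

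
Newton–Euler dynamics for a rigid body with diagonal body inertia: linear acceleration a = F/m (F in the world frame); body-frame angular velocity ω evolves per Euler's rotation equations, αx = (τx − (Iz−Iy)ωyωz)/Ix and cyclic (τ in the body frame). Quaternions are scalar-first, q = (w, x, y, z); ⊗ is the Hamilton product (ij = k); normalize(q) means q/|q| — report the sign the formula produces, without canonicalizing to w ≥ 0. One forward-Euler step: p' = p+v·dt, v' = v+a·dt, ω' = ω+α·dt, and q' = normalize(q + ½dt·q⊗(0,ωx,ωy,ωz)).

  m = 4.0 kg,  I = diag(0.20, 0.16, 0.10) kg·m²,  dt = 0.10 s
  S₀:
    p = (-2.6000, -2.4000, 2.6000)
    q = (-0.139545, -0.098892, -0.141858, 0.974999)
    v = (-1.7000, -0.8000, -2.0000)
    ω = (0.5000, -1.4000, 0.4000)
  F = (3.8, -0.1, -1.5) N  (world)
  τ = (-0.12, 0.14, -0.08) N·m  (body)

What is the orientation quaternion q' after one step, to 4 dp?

Hamilton product q⊗(0,ω) = (-0.5391548, 1.2384829, 0.7224193, 0.1535598)
updated quaternion q' = (-0.1660, -0.0369, -0.1054, 0.9798)

q' = (-0.1660, -0.0369, -0.1054, 0.9798)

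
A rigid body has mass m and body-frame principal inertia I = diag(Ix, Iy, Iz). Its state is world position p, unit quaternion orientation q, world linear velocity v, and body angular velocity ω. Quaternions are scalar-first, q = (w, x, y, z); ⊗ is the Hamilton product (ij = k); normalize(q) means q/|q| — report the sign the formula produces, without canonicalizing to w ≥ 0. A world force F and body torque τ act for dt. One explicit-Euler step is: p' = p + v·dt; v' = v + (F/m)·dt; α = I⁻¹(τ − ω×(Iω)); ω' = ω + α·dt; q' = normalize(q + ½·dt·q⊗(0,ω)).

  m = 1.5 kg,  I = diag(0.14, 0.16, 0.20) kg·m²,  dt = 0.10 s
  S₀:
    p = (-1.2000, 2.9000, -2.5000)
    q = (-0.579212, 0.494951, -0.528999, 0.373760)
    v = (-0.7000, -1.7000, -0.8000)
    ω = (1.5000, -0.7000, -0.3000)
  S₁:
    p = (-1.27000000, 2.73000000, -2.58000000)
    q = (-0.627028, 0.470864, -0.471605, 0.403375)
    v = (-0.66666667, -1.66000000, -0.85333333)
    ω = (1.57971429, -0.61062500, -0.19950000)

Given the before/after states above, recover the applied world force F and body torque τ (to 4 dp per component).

F = (0.5000, 0.6000, -0.8000)
τ = (0.1200, 0.1700, 0.1800)

v₁ − v₀ = (0.03333333, 0.04000000, -0.05333333)
m·(v₁−v₀)/dt = (0.5000, 0.6000, -0.8000)
ω₁ − ω₀ = (0.07971429, 0.08937500, 0.10050000)
ω₀×(Iω₀) = (0.0084, 0.0270, -0.0210)
applied torque τ = (0.1200, 0.1700, 0.1800)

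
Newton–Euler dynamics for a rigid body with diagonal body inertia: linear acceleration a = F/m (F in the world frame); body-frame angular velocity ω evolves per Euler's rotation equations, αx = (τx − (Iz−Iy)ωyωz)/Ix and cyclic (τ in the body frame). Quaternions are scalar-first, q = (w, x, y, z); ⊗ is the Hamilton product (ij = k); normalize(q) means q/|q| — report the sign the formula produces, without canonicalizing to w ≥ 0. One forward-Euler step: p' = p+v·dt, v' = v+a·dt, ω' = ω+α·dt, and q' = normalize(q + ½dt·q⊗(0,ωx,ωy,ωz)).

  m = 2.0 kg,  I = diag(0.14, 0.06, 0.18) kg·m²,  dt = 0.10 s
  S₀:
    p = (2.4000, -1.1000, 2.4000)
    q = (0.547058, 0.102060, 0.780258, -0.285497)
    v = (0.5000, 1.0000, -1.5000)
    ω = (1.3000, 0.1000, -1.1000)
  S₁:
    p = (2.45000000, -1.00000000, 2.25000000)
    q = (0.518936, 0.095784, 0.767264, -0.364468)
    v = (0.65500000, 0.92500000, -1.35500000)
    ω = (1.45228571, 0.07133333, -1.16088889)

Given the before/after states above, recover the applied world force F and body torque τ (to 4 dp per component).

rate change Δω = (0.15228571, -0.02866667, -0.06088889)
ω₀×(Iω₀) = (-0.0132, 0.0572, -0.0104)
I·α + gyro = (0.2000, 0.0400, -0.1200)
v₁ − v₀ = (0.15500000, -0.07500000, 0.14500000)
F = m·Δv/dt = (3.1000, -1.5000, 2.9000)

F = (3.1000, -1.5000, 2.9000)
τ = (0.2000, 0.0400, -0.1200)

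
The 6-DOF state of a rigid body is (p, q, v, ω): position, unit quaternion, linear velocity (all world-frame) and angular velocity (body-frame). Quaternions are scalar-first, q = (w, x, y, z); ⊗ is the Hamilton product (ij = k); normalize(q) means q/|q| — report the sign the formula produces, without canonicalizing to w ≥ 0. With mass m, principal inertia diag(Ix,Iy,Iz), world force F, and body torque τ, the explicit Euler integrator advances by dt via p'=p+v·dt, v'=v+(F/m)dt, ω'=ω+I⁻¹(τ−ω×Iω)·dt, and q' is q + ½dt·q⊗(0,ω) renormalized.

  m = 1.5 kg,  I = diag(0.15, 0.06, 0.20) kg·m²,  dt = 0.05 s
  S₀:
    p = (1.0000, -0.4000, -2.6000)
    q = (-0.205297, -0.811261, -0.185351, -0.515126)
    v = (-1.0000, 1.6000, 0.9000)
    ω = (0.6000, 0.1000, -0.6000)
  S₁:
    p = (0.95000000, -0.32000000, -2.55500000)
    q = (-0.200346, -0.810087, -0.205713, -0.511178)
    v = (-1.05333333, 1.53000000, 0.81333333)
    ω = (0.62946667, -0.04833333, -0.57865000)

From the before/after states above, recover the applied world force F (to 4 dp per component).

v₁ − v₀ = (-0.05333333, -0.07000000, -0.08666667)
applied force F = (-1.6000, -2.1000, -2.6000)

F = (-1.6000, -2.1000, -2.6000)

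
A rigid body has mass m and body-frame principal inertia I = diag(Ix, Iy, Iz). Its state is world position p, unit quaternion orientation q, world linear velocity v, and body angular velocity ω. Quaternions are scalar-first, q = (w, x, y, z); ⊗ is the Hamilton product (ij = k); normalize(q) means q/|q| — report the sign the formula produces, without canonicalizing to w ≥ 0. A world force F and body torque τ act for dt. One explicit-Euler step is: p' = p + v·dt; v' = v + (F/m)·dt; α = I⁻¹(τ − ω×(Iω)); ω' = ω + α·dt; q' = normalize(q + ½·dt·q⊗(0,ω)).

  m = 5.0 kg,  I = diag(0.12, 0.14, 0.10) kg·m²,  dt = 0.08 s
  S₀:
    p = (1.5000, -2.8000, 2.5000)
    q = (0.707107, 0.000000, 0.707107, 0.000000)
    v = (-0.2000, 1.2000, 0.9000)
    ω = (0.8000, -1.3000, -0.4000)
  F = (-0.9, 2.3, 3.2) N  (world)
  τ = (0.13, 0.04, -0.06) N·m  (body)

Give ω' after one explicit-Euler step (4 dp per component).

ω' = (0.9005, -1.2735, -0.4314)

gyro term ω×Iω = (-0.0208, -0.0064, -0.0208)
α = I⁻¹(τ − ω×Iω) = (1.2567, 0.3314, -0.3920)
ω + α·dt = (0.9005, -1.2735, -0.4314)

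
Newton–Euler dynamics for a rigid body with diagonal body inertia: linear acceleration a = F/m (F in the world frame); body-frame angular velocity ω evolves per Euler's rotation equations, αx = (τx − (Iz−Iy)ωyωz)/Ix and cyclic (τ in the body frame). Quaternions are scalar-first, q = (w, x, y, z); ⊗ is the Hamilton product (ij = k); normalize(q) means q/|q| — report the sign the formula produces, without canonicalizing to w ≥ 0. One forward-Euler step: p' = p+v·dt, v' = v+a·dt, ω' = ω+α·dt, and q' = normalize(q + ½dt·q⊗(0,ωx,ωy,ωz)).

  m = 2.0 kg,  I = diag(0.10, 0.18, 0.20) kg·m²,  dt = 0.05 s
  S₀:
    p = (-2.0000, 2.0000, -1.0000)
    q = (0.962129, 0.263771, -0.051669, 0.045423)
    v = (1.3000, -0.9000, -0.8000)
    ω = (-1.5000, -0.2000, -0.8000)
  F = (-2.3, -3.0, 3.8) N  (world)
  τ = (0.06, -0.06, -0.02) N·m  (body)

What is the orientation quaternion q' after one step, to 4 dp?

2q̇ = q⊗(0,ω) = (0.4216611, -1.3927737, -0.0495435, -0.8999609)
q + ½dt·q⊗(0,ω), renormalized = (0.9718, 0.2287, -0.0529, 0.0229)

q' = (0.9718, 0.2287, -0.0529, 0.0229)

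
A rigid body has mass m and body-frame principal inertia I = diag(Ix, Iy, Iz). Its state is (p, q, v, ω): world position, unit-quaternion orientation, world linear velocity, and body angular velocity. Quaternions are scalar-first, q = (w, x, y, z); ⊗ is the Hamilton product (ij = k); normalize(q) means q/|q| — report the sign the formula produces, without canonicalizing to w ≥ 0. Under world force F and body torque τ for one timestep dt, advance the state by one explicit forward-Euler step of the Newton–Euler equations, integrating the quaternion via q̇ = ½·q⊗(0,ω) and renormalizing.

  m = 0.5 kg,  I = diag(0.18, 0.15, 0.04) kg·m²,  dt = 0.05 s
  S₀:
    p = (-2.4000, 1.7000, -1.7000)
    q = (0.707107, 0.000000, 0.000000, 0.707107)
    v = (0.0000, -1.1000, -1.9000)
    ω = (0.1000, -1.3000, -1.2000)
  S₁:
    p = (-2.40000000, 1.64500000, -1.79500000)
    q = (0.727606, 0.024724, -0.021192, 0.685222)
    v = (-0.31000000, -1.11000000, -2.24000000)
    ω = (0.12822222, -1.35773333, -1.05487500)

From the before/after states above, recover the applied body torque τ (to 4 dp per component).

ω₁ − ω₀ = (0.02822222, -0.05773333, 0.14512500)
precession coupling = (-0.1716, -0.0168, 0.0039)
applied torque τ = (-0.0700, -0.1900, 0.1200)

τ = (-0.0700, -0.1900, 0.1200)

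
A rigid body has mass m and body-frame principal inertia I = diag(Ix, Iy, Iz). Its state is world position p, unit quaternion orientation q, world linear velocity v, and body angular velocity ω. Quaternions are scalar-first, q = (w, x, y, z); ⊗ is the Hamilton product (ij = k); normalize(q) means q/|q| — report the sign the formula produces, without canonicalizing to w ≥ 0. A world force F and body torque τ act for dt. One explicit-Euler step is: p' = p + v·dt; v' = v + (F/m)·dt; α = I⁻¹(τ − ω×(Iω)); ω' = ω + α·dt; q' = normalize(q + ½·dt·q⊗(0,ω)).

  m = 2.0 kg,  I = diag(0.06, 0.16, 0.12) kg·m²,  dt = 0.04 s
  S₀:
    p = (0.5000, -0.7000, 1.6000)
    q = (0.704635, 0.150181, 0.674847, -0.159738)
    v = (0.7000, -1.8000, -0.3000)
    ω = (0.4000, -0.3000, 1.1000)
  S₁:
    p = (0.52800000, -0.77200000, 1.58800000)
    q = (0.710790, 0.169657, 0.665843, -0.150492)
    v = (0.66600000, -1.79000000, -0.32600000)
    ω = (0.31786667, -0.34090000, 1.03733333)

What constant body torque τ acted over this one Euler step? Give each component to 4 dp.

rate change Δω = (-0.08213333, -0.04090000, -0.06266667)
gyro term ω₀×Iω₀ = (0.0132, -0.0264, -0.0120)
applied torque τ = (-0.1100, -0.1900, -0.2000)

τ = (-0.1100, -0.1900, -0.2000)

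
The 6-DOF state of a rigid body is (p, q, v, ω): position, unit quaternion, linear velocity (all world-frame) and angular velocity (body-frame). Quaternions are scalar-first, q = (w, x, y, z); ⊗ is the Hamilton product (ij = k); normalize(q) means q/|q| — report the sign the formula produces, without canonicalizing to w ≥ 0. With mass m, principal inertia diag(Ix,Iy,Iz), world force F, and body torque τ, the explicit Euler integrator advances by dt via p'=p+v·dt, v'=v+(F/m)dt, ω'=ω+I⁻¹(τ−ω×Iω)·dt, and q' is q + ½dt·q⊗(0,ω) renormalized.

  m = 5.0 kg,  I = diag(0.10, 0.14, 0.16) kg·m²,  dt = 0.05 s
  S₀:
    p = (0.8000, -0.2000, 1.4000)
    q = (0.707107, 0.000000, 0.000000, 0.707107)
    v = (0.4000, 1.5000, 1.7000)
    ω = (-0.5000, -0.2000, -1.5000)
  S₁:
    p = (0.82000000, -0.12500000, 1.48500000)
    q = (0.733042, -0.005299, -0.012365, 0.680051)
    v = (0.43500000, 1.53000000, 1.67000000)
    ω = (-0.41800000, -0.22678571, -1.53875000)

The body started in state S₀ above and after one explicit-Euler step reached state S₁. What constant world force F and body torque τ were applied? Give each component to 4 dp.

Δv = v₁−v₀ = (0.03500000, 0.03000000, -0.03000000)
F = m·Δv/dt = (3.5000, 3.0000, -3.0000)
ω₁ − ω₀ = (0.08200000, -0.02678571, -0.03875000)
gyro term ω₀×Iω₀ = (0.0060, -0.0450, 0.0040)
I·α + gyro = (0.1700, -0.1200, -0.1200)

F = (3.5000, 3.0000, -3.0000)
τ = (0.1700, -0.1200, -0.1200)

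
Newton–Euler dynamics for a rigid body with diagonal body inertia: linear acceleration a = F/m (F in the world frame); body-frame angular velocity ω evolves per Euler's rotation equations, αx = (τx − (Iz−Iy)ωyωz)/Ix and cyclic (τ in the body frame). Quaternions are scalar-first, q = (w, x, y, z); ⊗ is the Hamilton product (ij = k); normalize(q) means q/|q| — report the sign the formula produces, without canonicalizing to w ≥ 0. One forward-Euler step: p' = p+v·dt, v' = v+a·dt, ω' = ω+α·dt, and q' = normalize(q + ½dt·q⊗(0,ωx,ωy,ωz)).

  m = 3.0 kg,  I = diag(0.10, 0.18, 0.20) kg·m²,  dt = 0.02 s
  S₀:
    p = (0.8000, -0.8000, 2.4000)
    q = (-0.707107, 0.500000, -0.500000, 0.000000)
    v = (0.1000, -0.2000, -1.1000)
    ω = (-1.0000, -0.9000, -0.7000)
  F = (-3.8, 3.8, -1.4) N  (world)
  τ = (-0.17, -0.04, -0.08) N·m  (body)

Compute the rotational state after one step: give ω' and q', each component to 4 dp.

ω' = (-1.0365, -0.8967, -0.7152)
q' = (-0.7065, 0.5105, -0.4901, -0.0045)

gyro term ω×Iω = (0.0126, -0.0700, 0.0720)
angular accel α = (-1.8260, 0.1667, -0.7600)
new body rate ω' = (-1.0365, -0.8967, -0.7152)
2q̇ = q⊗(0,ω) = (0.0500000, 1.0571070, 0.9863963, -0.4550251)
updated quaternion q' = (-0.7065, 0.5105, -0.4901, -0.0045)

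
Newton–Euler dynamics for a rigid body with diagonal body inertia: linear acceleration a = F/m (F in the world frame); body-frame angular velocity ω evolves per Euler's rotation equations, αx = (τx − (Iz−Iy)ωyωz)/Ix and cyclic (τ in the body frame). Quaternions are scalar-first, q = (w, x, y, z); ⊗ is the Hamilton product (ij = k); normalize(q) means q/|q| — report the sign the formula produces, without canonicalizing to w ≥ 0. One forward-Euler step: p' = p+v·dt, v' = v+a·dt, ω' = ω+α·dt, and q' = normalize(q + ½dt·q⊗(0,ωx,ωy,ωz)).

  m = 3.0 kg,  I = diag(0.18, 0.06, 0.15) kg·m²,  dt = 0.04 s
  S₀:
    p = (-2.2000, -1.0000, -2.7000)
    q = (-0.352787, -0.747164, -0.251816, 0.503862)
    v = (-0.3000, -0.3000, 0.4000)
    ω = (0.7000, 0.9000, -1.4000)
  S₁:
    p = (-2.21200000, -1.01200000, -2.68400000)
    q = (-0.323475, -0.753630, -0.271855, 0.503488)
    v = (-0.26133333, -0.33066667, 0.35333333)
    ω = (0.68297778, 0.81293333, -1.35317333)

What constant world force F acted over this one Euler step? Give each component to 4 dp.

F = (2.9000, -2.3000, -3.5000)

v₁ − v₀ = (0.03866667, -0.03066667, -0.04666667)
applied force F = (2.9000, -2.3000, -3.5000)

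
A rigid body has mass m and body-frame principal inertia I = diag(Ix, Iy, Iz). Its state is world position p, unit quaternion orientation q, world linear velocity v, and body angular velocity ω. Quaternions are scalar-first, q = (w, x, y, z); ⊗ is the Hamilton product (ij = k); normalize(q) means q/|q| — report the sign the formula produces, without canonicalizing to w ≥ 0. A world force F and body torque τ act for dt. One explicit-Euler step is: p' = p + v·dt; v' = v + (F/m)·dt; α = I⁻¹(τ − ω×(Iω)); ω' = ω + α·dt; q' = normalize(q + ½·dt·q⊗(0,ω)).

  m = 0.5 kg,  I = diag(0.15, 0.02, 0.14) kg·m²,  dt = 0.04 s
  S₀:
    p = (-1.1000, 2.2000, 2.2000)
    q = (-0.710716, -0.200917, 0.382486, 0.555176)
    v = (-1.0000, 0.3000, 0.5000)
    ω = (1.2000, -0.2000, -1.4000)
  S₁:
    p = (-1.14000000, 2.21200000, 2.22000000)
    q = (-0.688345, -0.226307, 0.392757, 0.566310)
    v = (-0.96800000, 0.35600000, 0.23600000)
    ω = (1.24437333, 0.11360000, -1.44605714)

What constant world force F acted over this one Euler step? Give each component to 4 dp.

v₁ − v₀ = (0.03200000, 0.05600000, -0.26400000)
F = m·Δv/dt = (0.4000, 0.7000, -3.3000)

F = (0.4000, 0.7000, -3.3000)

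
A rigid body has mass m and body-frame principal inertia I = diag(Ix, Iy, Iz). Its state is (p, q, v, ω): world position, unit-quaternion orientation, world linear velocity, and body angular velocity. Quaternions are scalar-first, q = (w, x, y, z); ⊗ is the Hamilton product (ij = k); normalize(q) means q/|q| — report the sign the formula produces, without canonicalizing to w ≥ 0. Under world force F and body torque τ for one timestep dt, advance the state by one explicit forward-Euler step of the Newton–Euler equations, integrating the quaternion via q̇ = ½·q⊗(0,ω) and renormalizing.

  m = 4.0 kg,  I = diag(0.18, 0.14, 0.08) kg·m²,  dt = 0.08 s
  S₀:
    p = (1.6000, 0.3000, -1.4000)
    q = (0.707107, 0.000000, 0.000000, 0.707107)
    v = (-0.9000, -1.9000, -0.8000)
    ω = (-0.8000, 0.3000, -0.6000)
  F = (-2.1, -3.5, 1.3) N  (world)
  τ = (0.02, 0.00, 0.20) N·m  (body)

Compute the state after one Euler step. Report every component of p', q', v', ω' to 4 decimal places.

p' = (1.5280, 0.1480, -1.4640)
q' = (0.7234, -0.0311, -0.0141, 0.6895)
v' = (-0.9420, -1.9700, -0.7740)
ω' = (-0.7959, 0.2726, -0.4096)

a = (-0.5250, -0.8750, 0.3250)
p + v·dt = (1.5280, 0.1480, -1.4640)
v' = v + a·dt = (-0.9420, -1.9700, -0.7740)
(τ − ω×Iω)/I = (0.0511, -0.3429, 2.3800)
ω + α·dt = (-0.7959, 0.2726, -0.4096)
2q̇ = q⊗(0,ω) = (0.4242642, -0.7778177, -0.3535535, -0.4242642)
updated quaternion q' = (0.7234, -0.0311, -0.0141, 0.6895)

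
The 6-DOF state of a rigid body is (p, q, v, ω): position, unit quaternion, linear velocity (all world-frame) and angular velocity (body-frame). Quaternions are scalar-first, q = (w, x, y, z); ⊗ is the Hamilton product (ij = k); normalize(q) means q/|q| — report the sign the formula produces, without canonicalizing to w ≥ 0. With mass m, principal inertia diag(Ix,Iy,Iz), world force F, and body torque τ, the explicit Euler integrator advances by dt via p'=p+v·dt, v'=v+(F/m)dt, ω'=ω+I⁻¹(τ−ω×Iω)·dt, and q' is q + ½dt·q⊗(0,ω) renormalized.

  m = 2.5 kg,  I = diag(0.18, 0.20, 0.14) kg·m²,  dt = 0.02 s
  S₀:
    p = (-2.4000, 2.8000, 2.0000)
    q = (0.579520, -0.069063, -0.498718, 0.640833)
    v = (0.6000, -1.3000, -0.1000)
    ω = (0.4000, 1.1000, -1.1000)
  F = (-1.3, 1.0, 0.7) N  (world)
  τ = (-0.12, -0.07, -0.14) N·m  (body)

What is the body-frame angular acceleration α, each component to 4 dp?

α = (-1.0700, -0.2620, -1.0629)

gyro term ω×Iω = (0.0726, -0.0176, 0.0088)
(τ − ω×Iω)/I = (-1.0700, -0.2620, -1.0629)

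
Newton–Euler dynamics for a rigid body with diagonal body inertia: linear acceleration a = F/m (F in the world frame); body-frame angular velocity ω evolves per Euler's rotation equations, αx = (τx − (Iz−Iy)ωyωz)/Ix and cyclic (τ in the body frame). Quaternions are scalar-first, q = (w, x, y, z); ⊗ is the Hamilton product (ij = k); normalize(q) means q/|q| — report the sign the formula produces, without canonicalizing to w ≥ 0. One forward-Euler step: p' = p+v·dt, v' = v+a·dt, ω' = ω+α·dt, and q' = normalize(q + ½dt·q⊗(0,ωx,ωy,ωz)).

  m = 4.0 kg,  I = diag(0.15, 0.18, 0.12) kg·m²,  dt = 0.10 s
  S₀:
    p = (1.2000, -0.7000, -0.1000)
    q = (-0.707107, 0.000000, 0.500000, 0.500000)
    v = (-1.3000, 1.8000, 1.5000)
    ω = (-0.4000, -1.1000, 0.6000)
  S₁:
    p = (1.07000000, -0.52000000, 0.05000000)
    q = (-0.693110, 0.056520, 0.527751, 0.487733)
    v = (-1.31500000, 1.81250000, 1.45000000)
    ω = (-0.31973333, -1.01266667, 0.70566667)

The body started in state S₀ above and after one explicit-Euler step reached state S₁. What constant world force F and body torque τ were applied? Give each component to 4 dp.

v₁ − v₀ = (-0.01500000, 0.01250000, -0.05000000)
applied force F = (-0.6000, 0.5000, -2.0000)
Δω = ω₁−ω₀ = (0.08026667, 0.08733333, 0.10566667)
precession coupling = (0.0396, -0.0072, 0.0132)
τ = I·(Δω/dt) + ω₀×(Iω₀) = (0.1600, 0.1500, 0.1400)

F = (-0.6000, 0.5000, -2.0000)
τ = (0.1600, 0.1500, 0.1400)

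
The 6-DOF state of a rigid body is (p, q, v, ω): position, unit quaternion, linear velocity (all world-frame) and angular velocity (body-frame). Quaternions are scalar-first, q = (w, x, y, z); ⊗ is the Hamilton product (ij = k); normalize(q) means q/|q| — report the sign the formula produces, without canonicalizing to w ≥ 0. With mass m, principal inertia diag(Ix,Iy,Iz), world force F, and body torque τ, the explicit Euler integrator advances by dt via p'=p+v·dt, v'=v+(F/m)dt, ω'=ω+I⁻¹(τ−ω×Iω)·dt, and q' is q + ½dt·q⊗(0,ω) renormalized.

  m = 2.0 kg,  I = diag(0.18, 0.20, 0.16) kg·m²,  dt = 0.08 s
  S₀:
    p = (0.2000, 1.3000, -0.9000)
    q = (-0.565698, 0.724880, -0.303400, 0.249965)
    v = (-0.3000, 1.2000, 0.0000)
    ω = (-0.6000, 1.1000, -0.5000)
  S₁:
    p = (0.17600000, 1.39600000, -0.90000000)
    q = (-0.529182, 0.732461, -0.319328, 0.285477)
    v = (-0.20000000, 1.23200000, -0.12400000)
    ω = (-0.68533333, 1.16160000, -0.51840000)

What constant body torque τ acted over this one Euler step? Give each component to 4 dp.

τ = (-0.1700, 0.1600, -0.0500)

Δω = ω₁−ω₀ = (-0.08533333, 0.06160000, -0.01840000)
precession coupling = (0.0220, 0.0060, -0.0132)
I·α + gyro = (-0.1700, 0.1600, -0.0500)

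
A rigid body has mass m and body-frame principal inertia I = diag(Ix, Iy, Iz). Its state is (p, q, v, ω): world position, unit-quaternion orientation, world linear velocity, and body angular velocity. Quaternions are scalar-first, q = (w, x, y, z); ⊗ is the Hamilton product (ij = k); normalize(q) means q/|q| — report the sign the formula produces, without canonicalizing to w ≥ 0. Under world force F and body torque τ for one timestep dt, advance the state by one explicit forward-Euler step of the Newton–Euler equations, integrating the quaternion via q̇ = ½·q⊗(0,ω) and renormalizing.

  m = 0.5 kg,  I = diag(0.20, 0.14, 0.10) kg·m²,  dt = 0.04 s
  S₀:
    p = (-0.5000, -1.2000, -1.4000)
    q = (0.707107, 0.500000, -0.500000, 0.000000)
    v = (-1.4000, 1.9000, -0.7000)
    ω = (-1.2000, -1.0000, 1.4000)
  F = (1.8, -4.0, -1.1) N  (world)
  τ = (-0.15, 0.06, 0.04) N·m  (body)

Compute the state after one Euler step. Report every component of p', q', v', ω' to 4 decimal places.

p' = (-0.5560, -1.1240, -1.4280)
q' = (0.7085, 0.4686, -0.5277, -0.0022)
v' = (-1.2560, 1.5800, -0.7880)
ω' = (-1.2412, -0.9349, 1.4448)

ω×(Iω) gyroscopic = (0.0560, -0.1680, -0.0720)
(τ − ω×Iω)/I = (-1.0300, 1.6286, 1.1200)
ω' = ω + α·dt = (-1.2412, -0.9349, 1.4448)
q⊗(0,ω) = (0.1000000, -1.5485284, -1.4071070, -0.1100502)
updated quaternion q' = (0.7085, 0.4686, -0.5277, -0.0022)
p' = p + v·dt = (-0.5560, -1.1240, -1.4280)
new velocity v' = (-1.2560, 1.5800, -0.7880)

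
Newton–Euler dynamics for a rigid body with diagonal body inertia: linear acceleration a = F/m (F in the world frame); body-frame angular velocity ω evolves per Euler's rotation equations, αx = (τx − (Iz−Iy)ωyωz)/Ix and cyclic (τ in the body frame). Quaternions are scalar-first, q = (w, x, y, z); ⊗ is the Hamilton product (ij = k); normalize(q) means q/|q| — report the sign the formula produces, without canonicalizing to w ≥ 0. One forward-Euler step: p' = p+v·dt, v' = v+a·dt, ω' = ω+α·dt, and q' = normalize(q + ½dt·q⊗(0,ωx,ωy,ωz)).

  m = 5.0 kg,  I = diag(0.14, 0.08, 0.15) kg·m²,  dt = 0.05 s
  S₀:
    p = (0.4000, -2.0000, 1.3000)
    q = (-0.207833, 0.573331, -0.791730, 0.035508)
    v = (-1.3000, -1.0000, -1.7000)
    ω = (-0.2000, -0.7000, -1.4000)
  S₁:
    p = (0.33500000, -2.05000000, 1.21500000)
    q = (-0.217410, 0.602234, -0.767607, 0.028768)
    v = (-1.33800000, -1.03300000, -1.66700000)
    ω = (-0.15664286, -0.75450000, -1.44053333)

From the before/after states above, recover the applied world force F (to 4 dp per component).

F = (-3.8000, -3.3000, 3.3000)

Δv = v₁−v₀ = (-0.03800000, -0.03300000, 0.03300000)
F = m·Δv/dt = (-3.8000, -3.3000, 3.3000)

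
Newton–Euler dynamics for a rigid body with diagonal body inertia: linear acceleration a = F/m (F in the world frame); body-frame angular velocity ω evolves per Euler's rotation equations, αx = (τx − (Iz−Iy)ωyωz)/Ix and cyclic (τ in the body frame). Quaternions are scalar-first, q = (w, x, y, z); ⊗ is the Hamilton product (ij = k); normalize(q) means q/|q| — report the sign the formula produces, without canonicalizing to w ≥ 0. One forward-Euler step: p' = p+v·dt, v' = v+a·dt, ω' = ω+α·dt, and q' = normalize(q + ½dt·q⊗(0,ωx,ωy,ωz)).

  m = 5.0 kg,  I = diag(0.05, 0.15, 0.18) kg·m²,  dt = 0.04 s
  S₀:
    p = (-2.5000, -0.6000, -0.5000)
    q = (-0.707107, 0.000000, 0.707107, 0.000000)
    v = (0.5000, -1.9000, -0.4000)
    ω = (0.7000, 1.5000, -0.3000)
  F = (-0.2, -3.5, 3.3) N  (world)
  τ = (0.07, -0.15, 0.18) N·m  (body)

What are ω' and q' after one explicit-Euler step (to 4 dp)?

ω' = (0.7668, 1.4527, -0.2833)
q' = (-0.7279, -0.0141, 0.6855, -0.0057)

ω×(Iω) gyroscopic = (-0.0135, 0.0273, 0.1050)
α = I⁻¹(τ − ω×Iω) = (1.6700, -1.1820, 0.4167)
new body rate ω' = (0.7668, 1.4527, -0.2833)
Hamilton product q⊗(0,ω) = (-1.0606605, -0.7071070, -1.0606605, -0.2828428)
q + ½dt·q⊗(0,ω), renormalized = (-0.7279, -0.0141, 0.6855, -0.0057)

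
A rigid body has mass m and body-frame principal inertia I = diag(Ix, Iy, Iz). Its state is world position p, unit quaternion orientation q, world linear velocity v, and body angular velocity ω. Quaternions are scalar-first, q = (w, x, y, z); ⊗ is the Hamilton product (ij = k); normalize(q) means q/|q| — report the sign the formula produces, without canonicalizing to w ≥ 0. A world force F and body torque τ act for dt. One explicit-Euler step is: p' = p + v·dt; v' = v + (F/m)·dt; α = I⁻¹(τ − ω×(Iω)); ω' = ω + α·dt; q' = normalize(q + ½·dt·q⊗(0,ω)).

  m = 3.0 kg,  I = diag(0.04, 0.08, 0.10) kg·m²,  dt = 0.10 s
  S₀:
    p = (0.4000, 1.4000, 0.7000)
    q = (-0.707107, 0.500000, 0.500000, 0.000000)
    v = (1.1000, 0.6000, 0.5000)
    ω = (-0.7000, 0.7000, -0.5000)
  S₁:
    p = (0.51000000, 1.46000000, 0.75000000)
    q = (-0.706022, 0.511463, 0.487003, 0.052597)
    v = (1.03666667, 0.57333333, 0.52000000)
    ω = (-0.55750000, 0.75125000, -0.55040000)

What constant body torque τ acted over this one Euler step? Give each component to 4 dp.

ω₁ − ω₀ = (0.14250000, 0.05125000, -0.05040000)
precession coupling = (-0.0070, -0.0210, -0.0196)
τ = I·(Δω/dt) + ω₀×(Iω₀) = (0.0500, 0.0200, -0.0700)

τ = (0.0500, 0.0200, -0.0700)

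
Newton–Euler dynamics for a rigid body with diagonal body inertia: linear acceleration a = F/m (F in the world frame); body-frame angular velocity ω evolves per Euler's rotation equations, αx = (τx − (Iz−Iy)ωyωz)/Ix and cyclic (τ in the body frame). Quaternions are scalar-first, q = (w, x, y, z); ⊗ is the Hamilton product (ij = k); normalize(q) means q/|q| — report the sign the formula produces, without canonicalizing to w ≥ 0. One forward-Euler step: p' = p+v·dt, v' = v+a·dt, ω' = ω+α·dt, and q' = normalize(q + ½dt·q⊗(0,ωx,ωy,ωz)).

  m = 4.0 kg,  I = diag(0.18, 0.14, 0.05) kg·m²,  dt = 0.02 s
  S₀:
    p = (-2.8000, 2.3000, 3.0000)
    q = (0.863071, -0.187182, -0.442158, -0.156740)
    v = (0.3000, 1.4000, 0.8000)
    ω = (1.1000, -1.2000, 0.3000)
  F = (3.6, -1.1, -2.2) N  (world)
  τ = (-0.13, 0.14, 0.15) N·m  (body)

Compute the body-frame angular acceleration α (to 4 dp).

α = (-0.9022, 0.6936, 1.9440)

precession coupling ω×(Iω) = (0.0324, 0.0429, 0.0528)
α = I⁻¹(τ − ω×Iω) = (-0.9022, 0.6936, 1.9440)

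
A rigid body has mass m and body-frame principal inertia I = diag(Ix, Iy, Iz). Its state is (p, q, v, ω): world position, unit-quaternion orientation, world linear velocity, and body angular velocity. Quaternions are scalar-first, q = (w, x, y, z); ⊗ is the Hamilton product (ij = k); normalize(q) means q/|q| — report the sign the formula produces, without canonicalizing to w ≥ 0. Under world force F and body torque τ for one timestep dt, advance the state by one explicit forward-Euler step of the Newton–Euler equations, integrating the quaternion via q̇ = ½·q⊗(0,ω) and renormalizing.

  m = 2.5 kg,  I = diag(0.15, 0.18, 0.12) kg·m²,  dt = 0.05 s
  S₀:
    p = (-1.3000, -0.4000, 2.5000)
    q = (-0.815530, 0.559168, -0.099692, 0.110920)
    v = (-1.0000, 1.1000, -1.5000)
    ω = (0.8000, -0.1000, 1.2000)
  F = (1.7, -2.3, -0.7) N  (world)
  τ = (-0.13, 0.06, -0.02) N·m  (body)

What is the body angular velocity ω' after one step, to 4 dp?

(τ − ω×Iω)/I = (-0.9147, 0.1733, -0.1467)
ω' = ω + α·dt = (0.7543, -0.0913, 1.1927)

ω' = (0.7543, -0.0913, 1.1927)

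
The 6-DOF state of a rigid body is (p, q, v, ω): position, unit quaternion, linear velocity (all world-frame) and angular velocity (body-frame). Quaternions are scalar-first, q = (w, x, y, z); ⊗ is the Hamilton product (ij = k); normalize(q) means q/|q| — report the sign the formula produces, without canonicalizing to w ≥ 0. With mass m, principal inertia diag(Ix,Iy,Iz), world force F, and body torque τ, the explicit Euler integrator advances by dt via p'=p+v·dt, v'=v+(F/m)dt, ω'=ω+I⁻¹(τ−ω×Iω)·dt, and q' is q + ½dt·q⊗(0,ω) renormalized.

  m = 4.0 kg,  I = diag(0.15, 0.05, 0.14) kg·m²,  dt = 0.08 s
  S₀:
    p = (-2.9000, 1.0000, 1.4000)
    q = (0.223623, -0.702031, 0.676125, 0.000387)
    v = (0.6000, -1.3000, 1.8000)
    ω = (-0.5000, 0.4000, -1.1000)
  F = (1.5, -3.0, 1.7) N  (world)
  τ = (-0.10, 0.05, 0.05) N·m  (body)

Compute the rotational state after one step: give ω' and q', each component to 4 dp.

gyro term ω×Iω = (-0.0396, 0.0055, 0.0200)
(τ − ω×Iω)/I = (-0.4027, 0.8900, 0.2143)
new body rate ω' = (-0.5322, 0.4712, -1.0829)
2q̇ = q⊗(0,ω) = (-0.6210398, -0.8557038, -0.6829784, -0.1887352)
updated quaternion q' = (0.1985, -0.7353, 0.6480, -0.0072)

ω' = (-0.5322, 0.4712, -1.0829)
q' = (0.1985, -0.7353, 0.6480, -0.0072)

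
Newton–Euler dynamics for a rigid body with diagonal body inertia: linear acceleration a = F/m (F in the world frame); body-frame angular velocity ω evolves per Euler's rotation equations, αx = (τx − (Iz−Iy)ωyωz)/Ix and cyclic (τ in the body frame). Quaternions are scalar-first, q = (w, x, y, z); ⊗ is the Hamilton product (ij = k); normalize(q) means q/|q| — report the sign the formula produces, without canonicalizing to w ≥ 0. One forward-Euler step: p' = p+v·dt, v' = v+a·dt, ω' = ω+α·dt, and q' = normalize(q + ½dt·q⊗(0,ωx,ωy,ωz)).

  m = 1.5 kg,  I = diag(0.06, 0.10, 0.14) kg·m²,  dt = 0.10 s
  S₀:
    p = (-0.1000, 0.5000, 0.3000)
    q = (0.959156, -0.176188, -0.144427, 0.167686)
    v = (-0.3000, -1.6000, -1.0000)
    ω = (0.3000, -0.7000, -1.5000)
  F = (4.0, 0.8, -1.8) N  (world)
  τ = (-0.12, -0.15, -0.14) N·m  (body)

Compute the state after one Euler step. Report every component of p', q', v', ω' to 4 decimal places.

p' = (-0.1300, 0.3400, 0.2000)
q' = (0.9659, -0.1446, -0.1880, 0.1037)
v' = (-0.0333, -1.5467, -1.1200)
ω' = (0.0300, -0.8860, -1.5940)

p + v·dt = (-0.1300, 0.3400, 0.2000)
v + (F/m)dt = (-0.0333, -1.5467, -1.1200)
ω×(Iω) gyroscopic = (0.0420, 0.0360, -0.0084)
(τ − ω×Iω)/I = (-2.7000, -1.8600, -0.9400)
new body rate ω' = (0.0300, -0.8860, -1.5940)
Hamilton product q⊗(0,ω) = (0.2032865, 0.6217675, -0.8853854, -1.2720743)
q' = normalize(q + ½dt·q⊗(0,ω)) = (0.9659, -0.1446, -0.1880, 0.1037)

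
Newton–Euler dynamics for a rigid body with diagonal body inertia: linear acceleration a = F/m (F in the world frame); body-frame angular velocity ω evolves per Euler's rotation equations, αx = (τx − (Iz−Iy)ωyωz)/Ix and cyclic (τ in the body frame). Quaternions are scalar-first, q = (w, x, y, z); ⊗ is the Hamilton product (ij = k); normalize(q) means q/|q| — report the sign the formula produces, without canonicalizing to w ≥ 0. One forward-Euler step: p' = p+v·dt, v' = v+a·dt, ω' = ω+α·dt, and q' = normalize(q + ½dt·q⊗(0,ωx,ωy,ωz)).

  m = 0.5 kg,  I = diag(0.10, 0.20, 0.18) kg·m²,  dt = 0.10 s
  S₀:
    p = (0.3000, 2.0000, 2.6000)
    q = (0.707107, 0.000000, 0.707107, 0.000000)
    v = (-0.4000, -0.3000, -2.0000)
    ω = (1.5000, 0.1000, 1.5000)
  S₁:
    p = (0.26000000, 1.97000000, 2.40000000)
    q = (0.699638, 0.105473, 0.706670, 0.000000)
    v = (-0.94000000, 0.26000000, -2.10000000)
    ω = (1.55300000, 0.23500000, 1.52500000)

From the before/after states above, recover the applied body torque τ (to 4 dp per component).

τ = (0.0500, 0.0900, 0.0600)

ω₁ − ω₀ = (0.05300000, 0.13500000, 0.02500000)
precession coupling = (-0.0030, -0.1800, 0.0150)
τ = I·(Δω/dt) + ω₀×(Iω₀) = (0.0500, 0.0900, 0.0600)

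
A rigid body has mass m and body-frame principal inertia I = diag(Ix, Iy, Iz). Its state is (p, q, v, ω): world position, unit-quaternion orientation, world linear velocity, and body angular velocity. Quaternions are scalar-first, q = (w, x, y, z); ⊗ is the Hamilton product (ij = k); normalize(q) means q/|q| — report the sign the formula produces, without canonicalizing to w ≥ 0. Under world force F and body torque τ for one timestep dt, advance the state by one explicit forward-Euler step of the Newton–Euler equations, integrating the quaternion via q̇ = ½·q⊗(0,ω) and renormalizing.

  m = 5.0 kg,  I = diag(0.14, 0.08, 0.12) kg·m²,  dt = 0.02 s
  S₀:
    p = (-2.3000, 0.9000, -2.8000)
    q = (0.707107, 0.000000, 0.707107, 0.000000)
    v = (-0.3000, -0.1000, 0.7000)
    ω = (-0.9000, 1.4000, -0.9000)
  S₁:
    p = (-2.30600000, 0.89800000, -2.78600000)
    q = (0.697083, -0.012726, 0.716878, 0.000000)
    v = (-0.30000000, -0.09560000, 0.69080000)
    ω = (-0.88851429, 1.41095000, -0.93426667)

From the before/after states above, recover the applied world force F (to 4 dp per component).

Δv = v₁−v₀ = (0.00000000, 0.00440000, -0.00920000)
F = m·Δv/dt = (0.0000, 1.1000, -2.3000)

F = (0.0000, 1.1000, -2.3000)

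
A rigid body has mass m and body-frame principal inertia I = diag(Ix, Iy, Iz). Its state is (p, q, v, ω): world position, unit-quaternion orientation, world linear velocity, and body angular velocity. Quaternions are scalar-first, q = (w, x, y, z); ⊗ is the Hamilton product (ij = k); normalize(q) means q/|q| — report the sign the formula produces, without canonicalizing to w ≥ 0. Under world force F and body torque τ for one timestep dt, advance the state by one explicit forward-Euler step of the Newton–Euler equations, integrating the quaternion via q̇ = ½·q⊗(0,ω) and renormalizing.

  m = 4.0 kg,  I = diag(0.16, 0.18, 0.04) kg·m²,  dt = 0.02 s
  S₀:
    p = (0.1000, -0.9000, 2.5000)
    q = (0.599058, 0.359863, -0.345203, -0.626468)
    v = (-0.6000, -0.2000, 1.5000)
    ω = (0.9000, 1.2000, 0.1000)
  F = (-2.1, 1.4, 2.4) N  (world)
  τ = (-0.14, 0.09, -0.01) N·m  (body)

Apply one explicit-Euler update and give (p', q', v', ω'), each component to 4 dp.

p' = p + v·dt = (0.0880, -0.9040, 2.5300)
new velocity v' = (-0.6105, -0.1930, 1.5120)
angular accel α = (-0.7700, 0.4400, -0.7900)
ω' = ω + α·dt = (0.8846, 1.2088, 0.0842)
q⊗(0,ω) = (0.1530137, 1.2563935, 0.1190621, 0.8024241)
q + ½dt·q⊗(0,ω), renormalized = (0.6005, 0.3724, -0.3440, -0.6184)

p' = (0.0880, -0.9040, 2.5300)
q' = (0.6005, 0.3724, -0.3440, -0.6184)
v' = (-0.6105, -0.1930, 1.5120)
ω' = (0.8846, 1.2088, 0.0842)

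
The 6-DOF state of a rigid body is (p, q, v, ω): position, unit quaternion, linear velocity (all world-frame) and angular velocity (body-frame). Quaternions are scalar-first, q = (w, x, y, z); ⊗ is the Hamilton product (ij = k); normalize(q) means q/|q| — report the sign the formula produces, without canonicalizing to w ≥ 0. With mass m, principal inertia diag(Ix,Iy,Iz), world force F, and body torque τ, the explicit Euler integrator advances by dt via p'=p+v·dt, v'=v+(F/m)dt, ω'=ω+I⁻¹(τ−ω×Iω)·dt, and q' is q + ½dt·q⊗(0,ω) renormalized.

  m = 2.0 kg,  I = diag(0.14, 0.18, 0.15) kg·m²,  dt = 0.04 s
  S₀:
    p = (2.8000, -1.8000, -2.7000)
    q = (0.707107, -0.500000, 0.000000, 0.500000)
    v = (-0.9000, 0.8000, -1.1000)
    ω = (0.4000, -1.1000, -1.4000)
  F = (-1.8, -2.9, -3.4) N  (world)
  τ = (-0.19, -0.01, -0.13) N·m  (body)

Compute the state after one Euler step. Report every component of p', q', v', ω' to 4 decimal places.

p' = (2.7640, -1.7680, -2.7440)
q' = (0.7246, -0.4830, -0.0255, 0.4909)
v' = (-0.9360, 0.7420, -1.1680)
ω' = (0.3589, -1.1035, -1.4300)

a = (-0.9000, -1.4500, -1.7000)
p' = p + v·dt = (2.7640, -1.7680, -2.7440)
v' = v + a·dt = (-0.9360, 0.7420, -1.1680)
precession coupling ω×(Iω) = (-0.0462, 0.0056, -0.0176)
(τ − ω×Iω)/I = (-1.0271, -0.0867, -0.7493)
ω' = ω + α·dt = (0.3589, -1.1035, -1.4300)
q⊗(0,ω) = (0.9000000, 0.8328428, -1.2778177, -0.4399498)
q + ½dt·q⊗(0,ω), renormalized = (0.7246, -0.4830, -0.0255, 0.4909)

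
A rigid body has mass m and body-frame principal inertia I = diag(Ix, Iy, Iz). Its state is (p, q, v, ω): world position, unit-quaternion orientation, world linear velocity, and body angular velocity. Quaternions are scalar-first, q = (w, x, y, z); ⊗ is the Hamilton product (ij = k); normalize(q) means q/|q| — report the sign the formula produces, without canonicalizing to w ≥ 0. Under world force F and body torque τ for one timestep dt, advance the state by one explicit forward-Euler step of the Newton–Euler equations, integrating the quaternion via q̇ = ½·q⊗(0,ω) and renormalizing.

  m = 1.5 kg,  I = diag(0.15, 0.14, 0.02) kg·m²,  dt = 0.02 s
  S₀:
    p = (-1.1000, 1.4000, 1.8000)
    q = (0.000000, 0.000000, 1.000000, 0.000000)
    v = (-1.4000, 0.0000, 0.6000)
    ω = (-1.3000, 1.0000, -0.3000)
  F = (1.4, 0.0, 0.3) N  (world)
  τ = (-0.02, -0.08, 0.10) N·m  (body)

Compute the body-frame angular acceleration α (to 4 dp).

ω×(Iω) gyroscopic = (0.0360, 0.0507, 0.0130)
α = I⁻¹(τ − ω×Iω) = (-0.3733, -0.9336, 4.3500)

α = (-0.3733, -0.9336, 4.3500)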